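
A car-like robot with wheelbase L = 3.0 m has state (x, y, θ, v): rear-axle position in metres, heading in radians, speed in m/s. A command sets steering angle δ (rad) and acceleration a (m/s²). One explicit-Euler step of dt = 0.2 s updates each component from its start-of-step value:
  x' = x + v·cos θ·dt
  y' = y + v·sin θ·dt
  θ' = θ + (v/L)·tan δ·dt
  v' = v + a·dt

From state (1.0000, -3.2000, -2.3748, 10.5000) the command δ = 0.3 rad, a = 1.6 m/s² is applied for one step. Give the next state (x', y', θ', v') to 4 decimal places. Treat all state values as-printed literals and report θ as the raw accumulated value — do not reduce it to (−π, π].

(-0.5123, -4.6570, -2.1583, 10.8200)

x' = 1.0000 + 10.5000·cos(-2.3748)·0.2 = -0.5123
y' = -3.2000 + 10.5000·sin(-2.3748)·0.2 = -4.6570
θ' = -2.3748 + (10.5000/3.0)·tan(0.3)·0.2 = -2.1583
v' = 10.5000 + 1.6000·0.2 = 10.8200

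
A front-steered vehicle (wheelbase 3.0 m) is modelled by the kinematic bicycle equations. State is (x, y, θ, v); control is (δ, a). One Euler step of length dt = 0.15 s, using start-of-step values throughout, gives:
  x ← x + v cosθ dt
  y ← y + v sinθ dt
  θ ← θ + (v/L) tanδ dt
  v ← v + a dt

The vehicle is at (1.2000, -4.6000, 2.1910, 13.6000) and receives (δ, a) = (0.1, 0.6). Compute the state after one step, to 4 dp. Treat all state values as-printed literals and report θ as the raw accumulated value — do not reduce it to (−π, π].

x' = 1.2000 + 13.6000·cos(2.1910)·0.15 = 0.0144
y' = -4.6000 + 13.6000·sin(2.1910)·0.15 = -2.9399
θ' = 2.1910 + (13.6000/3.0)·tan(0.1)·0.15 = 2.2592
v' = 13.6000 + 0.6000·0.15 = 13.6900

(0.0144, -2.9399, 2.2592, 13.6900)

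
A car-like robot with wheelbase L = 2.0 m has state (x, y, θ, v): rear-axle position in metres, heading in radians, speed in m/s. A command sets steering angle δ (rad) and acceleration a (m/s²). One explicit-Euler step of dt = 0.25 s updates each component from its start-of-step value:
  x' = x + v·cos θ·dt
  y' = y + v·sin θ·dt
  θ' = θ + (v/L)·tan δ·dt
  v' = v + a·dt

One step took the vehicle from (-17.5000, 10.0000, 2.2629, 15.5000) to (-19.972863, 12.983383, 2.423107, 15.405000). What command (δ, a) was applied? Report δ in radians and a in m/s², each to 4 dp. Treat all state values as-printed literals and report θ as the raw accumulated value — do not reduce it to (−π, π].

a = (v'−v)/dt = (-0.095000)/0.25 = -0.3800
Δθ = θ'−θ = 0.160207;  (v·dt/L) = 15.5000·0.25/2.0 = 1.937500
tan δ = Δθ·L/(v·dt) = 0.082687  →  δ = 0.0825

δ = 0.0825, a = -0.3800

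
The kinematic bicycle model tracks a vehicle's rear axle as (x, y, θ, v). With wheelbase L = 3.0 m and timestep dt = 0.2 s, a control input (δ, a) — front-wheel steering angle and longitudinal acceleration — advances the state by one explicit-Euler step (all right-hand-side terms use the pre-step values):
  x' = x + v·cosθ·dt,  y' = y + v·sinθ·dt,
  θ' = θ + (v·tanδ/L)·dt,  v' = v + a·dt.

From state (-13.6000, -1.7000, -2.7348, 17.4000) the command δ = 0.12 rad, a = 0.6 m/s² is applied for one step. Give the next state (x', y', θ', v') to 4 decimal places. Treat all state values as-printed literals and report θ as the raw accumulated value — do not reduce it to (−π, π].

x' = -13.6000 + 17.4000·cos(-2.7348)·0.2 = -16.7960
y' = -1.7000 + 17.4000·sin(-2.7348)·0.2 = -3.0769
θ' = -2.7348 + (17.4000/3.0)·tan(0.12)·0.2 = -2.5949
v' = 17.4000 + 0.6000·0.2 = 17.5200

(-16.7960, -3.0769, -2.5949, 17.5200)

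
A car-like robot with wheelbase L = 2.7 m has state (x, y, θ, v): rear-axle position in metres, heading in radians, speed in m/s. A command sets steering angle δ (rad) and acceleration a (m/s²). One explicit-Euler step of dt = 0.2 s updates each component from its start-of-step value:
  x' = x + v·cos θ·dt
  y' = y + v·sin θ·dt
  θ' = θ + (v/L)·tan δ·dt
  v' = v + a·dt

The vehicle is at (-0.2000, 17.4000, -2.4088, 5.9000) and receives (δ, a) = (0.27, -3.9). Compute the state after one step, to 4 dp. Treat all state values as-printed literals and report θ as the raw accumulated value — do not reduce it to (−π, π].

x' = -0.2000 + 5.9000·cos(-2.4088)·0.2 = -1.0771
y' = 17.4000 + 5.9000·sin(-2.4088)·0.2 = 16.6106
θ' = -2.4088 + (5.9000/2.7)·tan(0.27)·0.2 = -2.2878
v' = 5.9000 − 3.9000·0.2 = 5.1200

(-1.0771, 16.6106, -2.2878, 5.1200)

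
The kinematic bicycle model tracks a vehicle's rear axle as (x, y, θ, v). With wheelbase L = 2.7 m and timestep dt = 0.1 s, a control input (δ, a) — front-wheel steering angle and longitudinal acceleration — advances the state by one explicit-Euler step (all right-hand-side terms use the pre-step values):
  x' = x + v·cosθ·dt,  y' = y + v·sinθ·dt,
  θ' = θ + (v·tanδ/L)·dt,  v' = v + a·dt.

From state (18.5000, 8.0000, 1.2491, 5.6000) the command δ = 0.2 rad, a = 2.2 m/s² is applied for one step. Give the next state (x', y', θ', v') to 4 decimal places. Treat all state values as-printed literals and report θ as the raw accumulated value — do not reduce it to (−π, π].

(18.6771, 8.5313, 1.2911, 5.8200)

x' = 18.5000 + 5.6000·cos(1.2491)·0.1 = 18.6771
y' = 8.0000 + 5.6000·sin(1.2491)·0.1 = 8.5313
θ' = 1.2491 + (5.6000/2.7)·tan(0.2)·0.1 = 1.2911
v' = 5.6000 + 2.2000·0.1 = 5.8200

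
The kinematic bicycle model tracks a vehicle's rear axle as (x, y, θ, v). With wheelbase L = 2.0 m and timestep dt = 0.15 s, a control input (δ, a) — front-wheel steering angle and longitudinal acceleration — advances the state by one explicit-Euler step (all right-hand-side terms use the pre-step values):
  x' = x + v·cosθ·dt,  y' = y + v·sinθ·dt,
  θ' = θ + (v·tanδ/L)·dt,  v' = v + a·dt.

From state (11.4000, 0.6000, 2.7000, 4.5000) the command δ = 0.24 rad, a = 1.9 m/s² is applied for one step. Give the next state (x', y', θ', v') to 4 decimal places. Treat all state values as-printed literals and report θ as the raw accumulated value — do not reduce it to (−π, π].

x' = 11.4000 + 4.5000·cos(2.7000)·0.15 = 10.7898
y' = 0.6000 + 4.5000·sin(2.7000)·0.15 = 0.8885
θ' = 2.7000 + (4.5000/2.0)·tan(0.24)·0.15 = 2.7826
v' = 4.5000 + 1.9000·0.15 = 4.7850

(10.7898, 0.8885, 2.7826, 4.7850)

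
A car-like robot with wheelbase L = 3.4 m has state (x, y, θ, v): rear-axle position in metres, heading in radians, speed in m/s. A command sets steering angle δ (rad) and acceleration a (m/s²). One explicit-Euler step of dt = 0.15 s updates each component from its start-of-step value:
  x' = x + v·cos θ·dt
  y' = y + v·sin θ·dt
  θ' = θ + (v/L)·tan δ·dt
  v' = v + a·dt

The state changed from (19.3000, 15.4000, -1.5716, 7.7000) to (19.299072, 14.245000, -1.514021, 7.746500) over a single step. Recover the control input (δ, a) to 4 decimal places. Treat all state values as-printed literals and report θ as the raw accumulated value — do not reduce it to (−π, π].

δ = 0.1679, a = 0.3100

a = (v'−v)/dt = (0.046500)/0.15 = 0.3100
Δθ = θ'−θ = 0.057579;  (v·dt/L) = 7.7000·0.15/3.4 = 0.339706
tan δ = Δθ·L/(v·dt) = 0.169497  →  δ = 0.1679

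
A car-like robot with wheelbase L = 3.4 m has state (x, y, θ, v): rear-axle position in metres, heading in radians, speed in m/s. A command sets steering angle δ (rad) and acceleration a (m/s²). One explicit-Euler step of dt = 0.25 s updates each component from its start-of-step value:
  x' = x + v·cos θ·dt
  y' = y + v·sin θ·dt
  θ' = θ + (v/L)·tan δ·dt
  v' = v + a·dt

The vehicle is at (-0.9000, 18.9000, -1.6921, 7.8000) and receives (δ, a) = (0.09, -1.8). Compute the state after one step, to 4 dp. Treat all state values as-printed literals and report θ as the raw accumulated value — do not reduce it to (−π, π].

(-1.1360, 16.9643, -1.6403, 7.3500)

x' = -0.9000 + 7.8000·cos(-1.6921)·0.25 = -1.1360
y' = 18.9000 + 7.8000·sin(-1.6921)·0.25 = 16.9643
θ' = -1.6921 + (7.8000/3.4)·tan(0.09)·0.25 = -1.6403
v' = 7.8000 − 1.8000·0.25 = 7.3500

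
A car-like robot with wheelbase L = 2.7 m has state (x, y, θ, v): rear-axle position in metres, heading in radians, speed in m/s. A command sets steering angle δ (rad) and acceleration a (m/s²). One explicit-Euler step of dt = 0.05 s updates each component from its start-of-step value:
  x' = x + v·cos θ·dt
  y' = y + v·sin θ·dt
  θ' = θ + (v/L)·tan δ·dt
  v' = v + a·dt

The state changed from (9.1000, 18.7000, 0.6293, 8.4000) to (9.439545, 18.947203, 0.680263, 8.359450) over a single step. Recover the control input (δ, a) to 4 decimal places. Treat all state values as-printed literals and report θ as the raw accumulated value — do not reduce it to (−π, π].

δ = 0.3166, a = -0.8110

a = (v'−v)/dt = (-0.040550)/0.05 = -0.8110
Δθ = θ'−θ = 0.050963;  (v·dt/L) = 8.4000·0.05/2.7 = 0.155556
tan δ = Δθ·L/(v·dt) = 0.327619  →  δ = 0.3166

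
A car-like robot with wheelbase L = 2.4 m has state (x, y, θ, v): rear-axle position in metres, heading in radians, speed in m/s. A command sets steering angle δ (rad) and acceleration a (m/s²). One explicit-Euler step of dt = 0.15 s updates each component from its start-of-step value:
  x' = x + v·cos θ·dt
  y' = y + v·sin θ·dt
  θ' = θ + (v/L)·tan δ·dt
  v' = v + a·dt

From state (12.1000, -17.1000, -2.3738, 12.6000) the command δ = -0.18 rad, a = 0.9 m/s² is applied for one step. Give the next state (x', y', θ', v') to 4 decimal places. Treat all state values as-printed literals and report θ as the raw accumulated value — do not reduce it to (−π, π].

(10.7402, -18.4127, -2.5171, 12.7350)

x' = 12.1000 + 12.6000·cos(-2.3738)·0.15 = 10.7402
y' = -17.1000 + 12.6000·sin(-2.3738)·0.15 = -18.4127
θ' = -2.3738 + (12.6000/2.4)·tan(-0.18)·0.15 = -2.5171
v' = 12.6000 + 0.9000·0.15 = 12.7350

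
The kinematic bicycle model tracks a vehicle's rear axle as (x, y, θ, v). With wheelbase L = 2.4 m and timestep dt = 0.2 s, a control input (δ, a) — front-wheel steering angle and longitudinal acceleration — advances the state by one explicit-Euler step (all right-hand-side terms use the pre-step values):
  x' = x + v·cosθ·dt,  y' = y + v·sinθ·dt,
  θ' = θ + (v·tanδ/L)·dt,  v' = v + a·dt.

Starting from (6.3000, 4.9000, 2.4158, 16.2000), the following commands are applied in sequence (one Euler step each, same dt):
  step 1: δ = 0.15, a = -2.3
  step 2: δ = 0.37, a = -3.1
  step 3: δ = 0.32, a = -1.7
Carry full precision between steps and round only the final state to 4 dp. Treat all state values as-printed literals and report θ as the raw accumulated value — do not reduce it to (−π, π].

after step 1 (δ=0.15, a=-2.3): (3.876566, 7.050480, 2.619833, 15.740000)
after step 2 (δ=0.37, a=-3.1): (1.147428, 8.619465, 3.128580, 15.120000)
after step 3 (δ=0.32, a=-1.7): (-1.876316, 8.658815, 3.546130, 14.780000)

(-1.8763, 8.6588, 3.5461, 14.7800)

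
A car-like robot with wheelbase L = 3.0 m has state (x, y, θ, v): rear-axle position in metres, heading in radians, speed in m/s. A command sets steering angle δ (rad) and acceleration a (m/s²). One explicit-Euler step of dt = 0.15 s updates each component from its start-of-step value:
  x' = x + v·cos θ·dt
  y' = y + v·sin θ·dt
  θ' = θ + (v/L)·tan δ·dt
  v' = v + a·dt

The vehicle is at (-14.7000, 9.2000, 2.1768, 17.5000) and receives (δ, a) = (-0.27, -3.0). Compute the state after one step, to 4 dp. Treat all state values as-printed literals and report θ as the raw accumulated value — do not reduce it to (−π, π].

(-16.1952, 11.3576, 1.9346, 17.0500)

x' = -14.7000 + 17.5000·cos(2.1768)·0.15 = -16.1952
y' = 9.2000 + 17.5000·sin(2.1768)·0.15 = 11.3576
θ' = 2.1768 + (17.5000/3.0)·tan(-0.27)·0.15 = 1.9346
v' = 17.5000 − 3.0000·0.15 = 17.0500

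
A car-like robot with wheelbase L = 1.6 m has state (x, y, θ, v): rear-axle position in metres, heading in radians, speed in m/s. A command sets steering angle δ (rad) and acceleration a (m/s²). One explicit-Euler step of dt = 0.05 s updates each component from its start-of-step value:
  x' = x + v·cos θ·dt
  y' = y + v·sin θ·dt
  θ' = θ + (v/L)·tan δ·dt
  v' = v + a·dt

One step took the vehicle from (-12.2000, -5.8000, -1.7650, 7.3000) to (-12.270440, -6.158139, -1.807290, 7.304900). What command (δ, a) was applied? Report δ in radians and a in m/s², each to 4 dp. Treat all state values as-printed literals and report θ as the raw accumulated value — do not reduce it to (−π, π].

δ = -0.1833, a = 0.0980

a = (v'−v)/dt = (0.004900)/0.05 = 0.0980
Δθ = θ'−θ = -0.042290;  (v·dt/L) = 7.3000·0.05/1.6 = 0.228125
tan δ = Δθ·L/(v·dt) = -0.185381  →  δ = -0.1833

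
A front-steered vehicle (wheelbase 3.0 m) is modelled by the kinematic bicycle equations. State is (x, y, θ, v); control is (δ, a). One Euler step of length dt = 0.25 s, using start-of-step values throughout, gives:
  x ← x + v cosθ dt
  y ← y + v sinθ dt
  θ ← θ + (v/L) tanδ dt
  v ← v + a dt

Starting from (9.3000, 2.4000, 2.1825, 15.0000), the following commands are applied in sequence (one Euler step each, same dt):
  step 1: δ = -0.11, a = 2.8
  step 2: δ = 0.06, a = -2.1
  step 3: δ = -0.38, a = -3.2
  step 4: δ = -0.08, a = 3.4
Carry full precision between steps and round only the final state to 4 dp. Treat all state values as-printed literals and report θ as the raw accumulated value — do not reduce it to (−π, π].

after step 1 (δ=-0.11, a=2.8): (7.146514, 5.470016, 2.044443, 15.700000)
after step 2 (δ=0.06, a=-2.1): (5.356187, 8.962916, 2.123037, 15.175000)
after step 3 (δ=-0.38, a=-3.2): (3.366000, 12.192730, 1.617946, 14.375000)
after step 4 (δ=-0.08, a=3.4): (3.196617, 15.782486, 1.521908, 15.225000)

(3.1966, 15.7825, 1.5219, 15.2250)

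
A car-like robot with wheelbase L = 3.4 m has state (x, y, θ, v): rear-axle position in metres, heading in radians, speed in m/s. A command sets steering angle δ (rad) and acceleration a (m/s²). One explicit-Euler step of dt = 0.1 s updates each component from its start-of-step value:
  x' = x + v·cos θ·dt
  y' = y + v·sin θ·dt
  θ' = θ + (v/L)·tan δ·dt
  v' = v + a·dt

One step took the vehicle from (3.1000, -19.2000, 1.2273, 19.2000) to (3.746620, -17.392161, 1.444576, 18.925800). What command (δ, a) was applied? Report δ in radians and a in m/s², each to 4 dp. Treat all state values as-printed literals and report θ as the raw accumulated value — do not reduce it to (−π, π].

a = (v'−v)/dt = (-0.274200)/0.1 = -2.7420
Δθ = θ'−θ = 0.217276;  (v·dt/L) = 19.2000·0.1/3.4 = 0.564706
tan δ = Δθ·L/(v·dt) = 0.384760  →  δ = 0.3673

δ = 0.3673, a = -2.7420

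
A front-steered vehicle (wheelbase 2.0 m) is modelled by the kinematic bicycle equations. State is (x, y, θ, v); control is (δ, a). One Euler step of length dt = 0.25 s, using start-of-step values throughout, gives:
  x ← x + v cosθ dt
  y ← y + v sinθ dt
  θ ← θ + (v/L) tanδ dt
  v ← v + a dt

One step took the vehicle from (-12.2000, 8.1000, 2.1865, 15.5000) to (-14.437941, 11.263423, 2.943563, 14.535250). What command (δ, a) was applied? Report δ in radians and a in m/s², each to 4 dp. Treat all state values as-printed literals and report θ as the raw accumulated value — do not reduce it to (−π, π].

δ = 0.3725, a = -3.8590

a = (v'−v)/dt = (-0.964750)/0.25 = -3.8590
Δθ = θ'−θ = 0.757063;  (v·dt/L) = 15.5000·0.25/2.0 = 1.937500
tan δ = Δθ·L/(v·dt) = 0.390742  →  δ = 0.3725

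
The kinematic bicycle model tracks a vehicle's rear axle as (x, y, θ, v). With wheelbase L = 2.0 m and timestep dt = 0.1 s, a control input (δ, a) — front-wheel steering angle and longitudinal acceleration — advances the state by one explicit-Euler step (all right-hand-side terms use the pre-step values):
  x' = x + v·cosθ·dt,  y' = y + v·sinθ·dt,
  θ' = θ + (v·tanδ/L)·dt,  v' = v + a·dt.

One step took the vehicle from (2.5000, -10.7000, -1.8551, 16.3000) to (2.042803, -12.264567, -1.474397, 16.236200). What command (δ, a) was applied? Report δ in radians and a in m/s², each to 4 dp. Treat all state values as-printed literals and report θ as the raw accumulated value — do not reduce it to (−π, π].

δ = 0.4370, a = -0.6380

a = (v'−v)/dt = (-0.063800)/0.1 = -0.6380
Δθ = θ'−θ = 0.380703;  (v·dt/L) = 16.3000·0.1/2.0 = 0.815000
tan δ = Δθ·L/(v·dt) = 0.467120  →  δ = 0.4370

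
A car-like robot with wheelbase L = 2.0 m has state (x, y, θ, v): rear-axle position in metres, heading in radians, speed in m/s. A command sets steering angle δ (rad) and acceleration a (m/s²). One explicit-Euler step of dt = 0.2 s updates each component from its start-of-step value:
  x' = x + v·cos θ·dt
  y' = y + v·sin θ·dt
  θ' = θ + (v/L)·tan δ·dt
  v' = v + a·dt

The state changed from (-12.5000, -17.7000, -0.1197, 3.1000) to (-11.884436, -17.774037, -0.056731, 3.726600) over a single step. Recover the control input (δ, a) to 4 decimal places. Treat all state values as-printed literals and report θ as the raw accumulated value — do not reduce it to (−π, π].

δ = 0.2004, a = 3.1330

a = (v'−v)/dt = (0.626600)/0.2 = 3.1330
Δθ = θ'−θ = 0.062969;  (v·dt/L) = 3.1000·0.2/2.0 = 0.310000
tan δ = Δθ·L/(v·dt) = 0.203126  →  δ = 0.2004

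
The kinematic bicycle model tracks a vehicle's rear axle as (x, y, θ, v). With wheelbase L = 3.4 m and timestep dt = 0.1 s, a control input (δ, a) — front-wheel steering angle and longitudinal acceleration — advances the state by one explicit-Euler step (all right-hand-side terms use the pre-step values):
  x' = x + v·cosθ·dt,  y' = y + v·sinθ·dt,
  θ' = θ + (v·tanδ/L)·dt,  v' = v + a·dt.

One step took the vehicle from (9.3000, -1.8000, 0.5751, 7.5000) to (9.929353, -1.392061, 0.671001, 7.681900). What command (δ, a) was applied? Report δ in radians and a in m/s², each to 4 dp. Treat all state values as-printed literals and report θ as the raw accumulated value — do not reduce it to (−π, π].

δ = 0.4101, a = 1.8190

a = (v'−v)/dt = (0.181900)/0.1 = 1.8190
Δθ = θ'−θ = 0.095901;  (v·dt/L) = 7.5000·0.1/3.4 = 0.220588
tan δ = Δθ·L/(v·dt) = 0.434751  →  δ = 0.4101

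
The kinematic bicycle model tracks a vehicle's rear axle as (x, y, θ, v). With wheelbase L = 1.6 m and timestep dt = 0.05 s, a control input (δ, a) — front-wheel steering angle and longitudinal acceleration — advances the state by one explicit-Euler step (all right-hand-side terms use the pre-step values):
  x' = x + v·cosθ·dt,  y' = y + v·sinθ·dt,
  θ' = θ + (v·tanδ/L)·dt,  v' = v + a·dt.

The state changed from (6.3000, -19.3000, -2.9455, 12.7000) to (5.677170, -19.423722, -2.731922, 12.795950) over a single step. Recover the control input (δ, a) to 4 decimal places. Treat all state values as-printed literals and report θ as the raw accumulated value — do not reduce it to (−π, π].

a = (v'−v)/dt = (0.095950)/0.05 = 1.9190
Δθ = θ'−θ = 0.213578;  (v·dt/L) = 12.7000·0.05/1.6 = 0.396875
tan δ = Δθ·L/(v·dt) = 0.538149  →  δ = 0.4937

δ = 0.4937, a = 1.9190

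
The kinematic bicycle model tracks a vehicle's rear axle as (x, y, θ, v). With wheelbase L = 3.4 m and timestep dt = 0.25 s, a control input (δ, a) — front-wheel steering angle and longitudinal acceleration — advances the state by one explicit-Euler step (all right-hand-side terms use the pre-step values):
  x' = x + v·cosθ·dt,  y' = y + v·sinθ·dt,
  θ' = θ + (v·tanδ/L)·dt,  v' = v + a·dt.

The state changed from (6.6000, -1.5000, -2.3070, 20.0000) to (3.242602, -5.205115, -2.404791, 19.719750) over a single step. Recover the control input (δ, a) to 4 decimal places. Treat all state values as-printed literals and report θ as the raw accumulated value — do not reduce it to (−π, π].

δ = -0.0664, a = -1.1210

a = (v'−v)/dt = (-0.280250)/0.25 = -1.1210
Δθ = θ'−θ = -0.097791;  (v·dt/L) = 20.0000·0.25/3.4 = 1.470588
tan δ = Δθ·L/(v·dt) = -0.066498  →  δ = -0.0664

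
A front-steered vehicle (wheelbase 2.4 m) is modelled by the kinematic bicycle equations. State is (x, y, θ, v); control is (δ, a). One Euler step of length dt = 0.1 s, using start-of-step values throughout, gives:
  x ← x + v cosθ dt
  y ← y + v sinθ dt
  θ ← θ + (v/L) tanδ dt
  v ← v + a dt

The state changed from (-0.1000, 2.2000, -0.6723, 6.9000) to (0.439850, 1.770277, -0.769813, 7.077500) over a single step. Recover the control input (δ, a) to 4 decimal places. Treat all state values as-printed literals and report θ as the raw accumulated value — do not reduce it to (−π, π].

δ = -0.3270, a = 1.7750

a = (v'−v)/dt = (0.177500)/0.1 = 1.7750
Δθ = θ'−θ = -0.097513;  (v·dt/L) = 6.9000·0.1/2.4 = 0.287500
tan δ = Δθ·L/(v·dt) = -0.339176  →  δ = -0.3270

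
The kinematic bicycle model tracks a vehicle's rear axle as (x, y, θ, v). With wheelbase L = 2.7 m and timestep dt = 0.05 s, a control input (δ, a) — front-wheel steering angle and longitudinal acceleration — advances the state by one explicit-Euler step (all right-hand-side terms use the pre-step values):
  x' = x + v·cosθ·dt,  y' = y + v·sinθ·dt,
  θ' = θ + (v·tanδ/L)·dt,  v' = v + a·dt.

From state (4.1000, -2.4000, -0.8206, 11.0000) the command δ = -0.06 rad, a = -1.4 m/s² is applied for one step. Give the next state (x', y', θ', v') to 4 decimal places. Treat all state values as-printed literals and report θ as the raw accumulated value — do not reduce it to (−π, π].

x' = 4.1000 + 11.0000·cos(-0.8206)·0.05 = 4.4750
y' = -2.4000 + 11.0000·sin(-0.8206)·0.05 = -2.8024
θ' = -0.8206 + (11.0000/2.7)·tan(-0.06)·0.05 = -0.8328
v' = 11.0000 − 1.4000·0.05 = 10.9300

(4.4750, -2.8024, -0.8328, 10.9300)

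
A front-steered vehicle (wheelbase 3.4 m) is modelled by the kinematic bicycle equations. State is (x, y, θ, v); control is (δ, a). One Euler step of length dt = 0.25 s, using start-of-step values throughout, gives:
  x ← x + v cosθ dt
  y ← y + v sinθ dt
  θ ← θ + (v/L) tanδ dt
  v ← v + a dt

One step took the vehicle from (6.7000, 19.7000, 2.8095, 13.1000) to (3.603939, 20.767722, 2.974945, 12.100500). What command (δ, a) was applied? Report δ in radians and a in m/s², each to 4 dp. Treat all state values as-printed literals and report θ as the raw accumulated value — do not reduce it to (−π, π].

a = (v'−v)/dt = (-0.999500)/0.25 = -3.9980
Δθ = θ'−θ = 0.165445;  (v·dt/L) = 13.1000·0.25/3.4 = 0.963235
tan δ = Δθ·L/(v·dt) = 0.171760  →  δ = 0.1701

δ = 0.1701, a = -3.9980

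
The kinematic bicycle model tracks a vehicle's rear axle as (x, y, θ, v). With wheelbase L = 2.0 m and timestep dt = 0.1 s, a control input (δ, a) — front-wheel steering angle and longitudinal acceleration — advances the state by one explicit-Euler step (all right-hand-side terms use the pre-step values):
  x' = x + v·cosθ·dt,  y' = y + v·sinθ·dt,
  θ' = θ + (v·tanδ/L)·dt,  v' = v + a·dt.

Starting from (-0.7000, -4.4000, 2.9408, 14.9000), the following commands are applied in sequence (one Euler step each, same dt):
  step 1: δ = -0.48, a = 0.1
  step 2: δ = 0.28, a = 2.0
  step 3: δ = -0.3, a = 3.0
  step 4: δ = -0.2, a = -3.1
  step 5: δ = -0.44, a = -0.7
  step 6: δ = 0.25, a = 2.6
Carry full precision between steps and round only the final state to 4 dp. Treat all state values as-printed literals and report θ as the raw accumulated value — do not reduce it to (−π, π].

(-7.8169, 0.5551, 2.2139, 15.2900)

after step 1 (δ=-0.48, a=0.1): (-2.160064, -4.102825, 2.552945, 14.910000)
after step 2 (δ=0.28, a=2.0): (-3.400117, -3.274967, 2.767317, 15.110000)
after step 3 (δ=-0.3, a=3.0): (-4.806515, -2.722547, 2.533613, 15.410000)
after step 4 (δ=-0.2, a=-3.1): (-6.071373, -1.842313, 2.377425, 15.100000)
after step 5 (δ=-0.44, a=-0.7): (-7.161531, -0.797489, 2.021986, 15.030000)
after step 6 (δ=0.25, a=2.6): (-7.816893, 0.555105, 2.213875, 15.290000)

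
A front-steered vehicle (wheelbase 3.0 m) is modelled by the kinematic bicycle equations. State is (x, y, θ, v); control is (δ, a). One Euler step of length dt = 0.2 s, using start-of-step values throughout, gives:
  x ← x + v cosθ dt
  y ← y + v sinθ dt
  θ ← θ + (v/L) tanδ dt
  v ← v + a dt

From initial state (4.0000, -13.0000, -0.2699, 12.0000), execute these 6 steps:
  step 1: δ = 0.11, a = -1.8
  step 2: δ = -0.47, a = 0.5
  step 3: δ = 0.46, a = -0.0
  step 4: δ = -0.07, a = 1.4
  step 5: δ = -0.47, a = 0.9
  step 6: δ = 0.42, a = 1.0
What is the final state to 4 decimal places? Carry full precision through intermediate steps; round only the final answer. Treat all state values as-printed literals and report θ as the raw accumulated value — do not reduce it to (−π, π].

(17.1551, -17.8318, -0.2867, 12.4000)

after step 1 (δ=0.11, a=-1.8): (6.313114, -13.639924, -0.181543, 11.640000)
after step 2 (δ=-0.47, a=0.5): (8.602856, -14.060239, -0.575725, 11.740000)
after step 3 (δ=0.46, a=-0.0): (10.572354, -15.338591, -0.187954, 11.740000)
after step 4 (δ=-0.07, a=1.4): (12.879002, -15.777313, -0.242830, 12.020000)
after step 5 (δ=-0.47, a=0.9): (15.212472, -16.355356, -0.649880, 12.200000)
after step 6 (δ=0.42, a=1.0): (17.155094, -17.831778, -0.286668, 12.400000)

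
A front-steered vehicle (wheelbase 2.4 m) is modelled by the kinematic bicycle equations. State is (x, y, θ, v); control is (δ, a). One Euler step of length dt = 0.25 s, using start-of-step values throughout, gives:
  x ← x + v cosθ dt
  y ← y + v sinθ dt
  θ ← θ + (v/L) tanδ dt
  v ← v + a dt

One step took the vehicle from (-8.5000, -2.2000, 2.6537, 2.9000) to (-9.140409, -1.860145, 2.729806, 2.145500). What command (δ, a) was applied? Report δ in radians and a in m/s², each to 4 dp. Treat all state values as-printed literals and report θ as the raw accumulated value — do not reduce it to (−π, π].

a = (v'−v)/dt = (-0.754500)/0.25 = -3.0180
Δθ = θ'−θ = 0.076106;  (v·dt/L) = 2.9000·0.25/2.4 = 0.302083
tan δ = Δθ·L/(v·dt) = 0.251937  →  δ = 0.2468

δ = 0.2468, a = -3.0180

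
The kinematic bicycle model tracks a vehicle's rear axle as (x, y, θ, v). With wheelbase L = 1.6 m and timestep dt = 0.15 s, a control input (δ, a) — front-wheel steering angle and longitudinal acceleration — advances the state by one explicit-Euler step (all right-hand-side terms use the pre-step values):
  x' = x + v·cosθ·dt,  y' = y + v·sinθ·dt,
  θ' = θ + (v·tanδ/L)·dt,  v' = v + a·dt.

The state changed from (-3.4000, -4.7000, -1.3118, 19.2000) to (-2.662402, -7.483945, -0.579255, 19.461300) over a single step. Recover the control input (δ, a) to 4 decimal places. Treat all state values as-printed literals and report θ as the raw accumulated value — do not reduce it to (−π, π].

δ = 0.3865, a = 1.7420

a = (v'−v)/dt = (0.261300)/0.15 = 1.7420
Δθ = θ'−θ = 0.732545;  (v·dt/L) = 19.2000·0.15/1.6 = 1.800000
tan δ = Δθ·L/(v·dt) = 0.406969  →  δ = 0.3865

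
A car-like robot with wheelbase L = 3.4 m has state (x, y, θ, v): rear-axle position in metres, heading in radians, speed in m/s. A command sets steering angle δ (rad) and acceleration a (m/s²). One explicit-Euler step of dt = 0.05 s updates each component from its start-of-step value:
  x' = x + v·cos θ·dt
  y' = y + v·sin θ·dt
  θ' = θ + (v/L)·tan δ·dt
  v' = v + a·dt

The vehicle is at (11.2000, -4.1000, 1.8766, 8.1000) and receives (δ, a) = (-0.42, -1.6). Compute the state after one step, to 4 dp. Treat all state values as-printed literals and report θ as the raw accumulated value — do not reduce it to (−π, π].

x' = 11.2000 + 8.1000·cos(1.8766)·0.05 = 11.0781
y' = -4.1000 + 8.1000·sin(1.8766)·0.05 = -3.7138
θ' = 1.8766 + (8.1000/3.4)·tan(-0.42)·0.05 = 1.8234
v' = 8.1000 − 1.6000·0.05 = 8.0200

(11.0781, -3.7138, 1.8234, 8.0200)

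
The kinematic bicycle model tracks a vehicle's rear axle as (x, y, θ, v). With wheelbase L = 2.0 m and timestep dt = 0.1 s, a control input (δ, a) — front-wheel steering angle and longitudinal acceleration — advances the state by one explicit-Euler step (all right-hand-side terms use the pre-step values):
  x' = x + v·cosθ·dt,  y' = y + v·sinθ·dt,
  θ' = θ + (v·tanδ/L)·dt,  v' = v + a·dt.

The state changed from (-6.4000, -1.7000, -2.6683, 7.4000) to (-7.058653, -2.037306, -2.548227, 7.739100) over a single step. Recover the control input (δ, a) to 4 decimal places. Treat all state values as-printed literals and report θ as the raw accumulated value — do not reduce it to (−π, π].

a = (v'−v)/dt = (0.339100)/0.1 = 3.3910
Δθ = θ'−θ = 0.120073;  (v·dt/L) = 7.4000·0.1/2.0 = 0.370000
tan δ = Δθ·L/(v·dt) = 0.324522  →  δ = 0.3138

δ = 0.3138, a = 3.3910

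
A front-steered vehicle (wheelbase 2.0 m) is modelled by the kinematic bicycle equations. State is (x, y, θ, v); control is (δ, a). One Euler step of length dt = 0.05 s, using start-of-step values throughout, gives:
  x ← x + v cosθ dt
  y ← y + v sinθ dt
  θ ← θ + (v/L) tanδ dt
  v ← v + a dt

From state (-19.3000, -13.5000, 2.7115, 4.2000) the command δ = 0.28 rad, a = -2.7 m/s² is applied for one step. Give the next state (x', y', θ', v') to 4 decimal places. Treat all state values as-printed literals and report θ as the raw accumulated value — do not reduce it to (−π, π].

(-19.4909, -13.4124, 2.7417, 4.0650)

x' = -19.3000 + 4.2000·cos(2.7115)·0.05 = -19.4909
y' = -13.5000 + 4.2000·sin(2.7115)·0.05 = -13.4124
θ' = 2.7115 + (4.2000/2.0)·tan(0.28)·0.05 = 2.7417
v' = 4.2000 − 2.7000·0.05 = 4.0650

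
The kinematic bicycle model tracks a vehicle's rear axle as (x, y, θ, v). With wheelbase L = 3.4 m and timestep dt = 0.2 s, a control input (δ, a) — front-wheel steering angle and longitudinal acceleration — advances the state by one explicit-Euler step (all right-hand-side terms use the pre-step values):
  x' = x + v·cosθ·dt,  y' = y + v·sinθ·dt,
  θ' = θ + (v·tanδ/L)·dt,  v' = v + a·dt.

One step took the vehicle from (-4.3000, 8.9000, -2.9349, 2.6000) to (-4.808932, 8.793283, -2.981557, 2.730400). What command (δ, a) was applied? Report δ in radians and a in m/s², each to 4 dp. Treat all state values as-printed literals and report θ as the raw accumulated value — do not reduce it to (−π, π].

a = (v'−v)/dt = (0.130400)/0.2 = 0.6520
Δθ = θ'−θ = -0.046657;  (v·dt/L) = 2.6000·0.2/3.4 = 0.152941
tan δ = Δθ·L/(v·dt) = -0.305065  →  δ = -0.2961

δ = -0.2961, a = 0.6520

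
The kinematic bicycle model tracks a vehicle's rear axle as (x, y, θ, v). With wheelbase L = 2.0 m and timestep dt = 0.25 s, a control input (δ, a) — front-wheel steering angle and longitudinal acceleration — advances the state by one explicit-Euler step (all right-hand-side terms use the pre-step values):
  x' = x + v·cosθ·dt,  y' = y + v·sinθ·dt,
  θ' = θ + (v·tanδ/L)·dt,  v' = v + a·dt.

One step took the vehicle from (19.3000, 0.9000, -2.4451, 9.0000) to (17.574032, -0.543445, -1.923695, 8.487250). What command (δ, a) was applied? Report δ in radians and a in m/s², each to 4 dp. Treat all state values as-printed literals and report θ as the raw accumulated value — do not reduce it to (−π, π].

δ = 0.4340, a = -2.0510

a = (v'−v)/dt = (-0.512750)/0.25 = -2.0510
Δθ = θ'−θ = 0.521405;  (v·dt/L) = 9.0000·0.25/2.0 = 1.125000
tan δ = Δθ·L/(v·dt) = 0.463471  →  δ = 0.4340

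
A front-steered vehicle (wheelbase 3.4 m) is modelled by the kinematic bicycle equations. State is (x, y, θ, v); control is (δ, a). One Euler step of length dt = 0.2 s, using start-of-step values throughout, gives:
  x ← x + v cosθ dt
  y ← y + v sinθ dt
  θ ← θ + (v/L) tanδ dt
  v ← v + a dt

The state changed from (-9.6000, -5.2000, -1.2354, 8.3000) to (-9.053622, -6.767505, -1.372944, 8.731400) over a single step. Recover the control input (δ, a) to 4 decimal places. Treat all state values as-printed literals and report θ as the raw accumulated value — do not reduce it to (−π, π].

δ = -0.2746, a = 2.1570

a = (v'−v)/dt = (0.431400)/0.2 = 2.1570
Δθ = θ'−θ = -0.137544;  (v·dt/L) = 8.3000·0.2/3.4 = 0.488235
tan δ = Δθ·L/(v·dt) = -0.281717  →  δ = -0.2746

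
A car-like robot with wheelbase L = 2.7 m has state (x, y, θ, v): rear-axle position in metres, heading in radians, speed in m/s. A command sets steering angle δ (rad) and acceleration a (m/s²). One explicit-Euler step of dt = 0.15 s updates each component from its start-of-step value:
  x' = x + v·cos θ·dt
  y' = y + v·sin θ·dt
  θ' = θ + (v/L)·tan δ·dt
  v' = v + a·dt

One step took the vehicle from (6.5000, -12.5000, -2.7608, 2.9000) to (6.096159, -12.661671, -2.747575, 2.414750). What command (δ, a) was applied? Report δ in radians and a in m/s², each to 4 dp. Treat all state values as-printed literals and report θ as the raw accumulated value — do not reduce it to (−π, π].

δ = 0.0819, a = -3.2350

a = (v'−v)/dt = (-0.485250)/0.15 = -3.2350
Δθ = θ'−θ = 0.013225;  (v·dt/L) = 2.9000·0.15/2.7 = 0.161111
tan δ = Δθ·L/(v·dt) = 0.082086  →  δ = 0.0819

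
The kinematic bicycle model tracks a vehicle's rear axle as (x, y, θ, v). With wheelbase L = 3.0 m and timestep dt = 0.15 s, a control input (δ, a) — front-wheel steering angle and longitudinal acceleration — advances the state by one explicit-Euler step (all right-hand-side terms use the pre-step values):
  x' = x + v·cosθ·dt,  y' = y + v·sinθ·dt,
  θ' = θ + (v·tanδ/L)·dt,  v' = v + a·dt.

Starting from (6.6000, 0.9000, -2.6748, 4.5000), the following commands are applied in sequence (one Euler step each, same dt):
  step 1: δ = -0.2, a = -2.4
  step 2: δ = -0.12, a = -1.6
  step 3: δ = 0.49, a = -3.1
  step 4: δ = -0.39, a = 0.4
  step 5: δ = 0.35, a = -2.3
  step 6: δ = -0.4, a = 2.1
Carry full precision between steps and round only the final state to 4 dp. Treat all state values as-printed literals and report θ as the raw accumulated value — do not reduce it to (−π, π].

(3.5459, -0.5727, -2.7148, 3.4650)

after step 1 (δ=-0.2, a=-2.4): (5.997214, 0.596234, -2.720410, 4.140000)
after step 2 (δ=-0.12, a=-1.6): (5.430486, 0.342344, -2.745370, 3.900000)
after step 3 (δ=0.49, a=-3.1): (4.890808, 0.116571, -2.641359, 3.435000)
after step 4 (δ=-0.39, a=0.4): (4.438692, -0.130559, -2.711958, 3.495000)
after step 5 (δ=0.35, a=-2.3): (3.962087, -0.348929, -2.648169, 3.150000)
after step 6 (δ=-0.4, a=2.1): (3.545948, -0.572726, -2.714759, 3.465000)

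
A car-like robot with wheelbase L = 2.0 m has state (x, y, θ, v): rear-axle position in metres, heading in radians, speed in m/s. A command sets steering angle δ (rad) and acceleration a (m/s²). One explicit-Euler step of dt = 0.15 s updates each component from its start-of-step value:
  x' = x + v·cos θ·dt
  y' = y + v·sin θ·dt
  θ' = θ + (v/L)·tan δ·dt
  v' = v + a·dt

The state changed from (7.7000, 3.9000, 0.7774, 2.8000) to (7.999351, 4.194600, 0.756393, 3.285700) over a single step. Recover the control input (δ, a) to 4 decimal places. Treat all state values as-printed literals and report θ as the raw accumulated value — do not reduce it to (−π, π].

a = (v'−v)/dt = (0.485700)/0.15 = 3.2380
Δθ = θ'−θ = -0.021007;  (v·dt/L) = 2.8000·0.15/2.0 = 0.210000
tan δ = Δθ·L/(v·dt) = -0.100033  →  δ = -0.0997

δ = -0.0997, a = 3.2380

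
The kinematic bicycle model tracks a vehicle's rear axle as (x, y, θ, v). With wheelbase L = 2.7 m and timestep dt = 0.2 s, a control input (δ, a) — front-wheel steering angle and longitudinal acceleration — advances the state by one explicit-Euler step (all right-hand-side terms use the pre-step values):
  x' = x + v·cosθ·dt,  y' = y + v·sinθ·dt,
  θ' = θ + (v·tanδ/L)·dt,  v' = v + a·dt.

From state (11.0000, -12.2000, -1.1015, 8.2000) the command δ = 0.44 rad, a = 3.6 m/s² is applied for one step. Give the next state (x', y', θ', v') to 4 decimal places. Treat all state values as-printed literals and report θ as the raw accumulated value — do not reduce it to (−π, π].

x' = 11.0000 + 8.2000·cos(-1.1015)·0.2 = 11.7417
y' = -12.2000 + 8.2000·sin(-1.1015)·0.2 = -13.6627
θ' = -1.1015 + (8.2000/2.7)·tan(0.44)·0.2 = -0.8155
v' = 8.2000 + 3.6000·0.2 = 8.9200

(11.7417, -13.6627, -0.8155, 8.9200)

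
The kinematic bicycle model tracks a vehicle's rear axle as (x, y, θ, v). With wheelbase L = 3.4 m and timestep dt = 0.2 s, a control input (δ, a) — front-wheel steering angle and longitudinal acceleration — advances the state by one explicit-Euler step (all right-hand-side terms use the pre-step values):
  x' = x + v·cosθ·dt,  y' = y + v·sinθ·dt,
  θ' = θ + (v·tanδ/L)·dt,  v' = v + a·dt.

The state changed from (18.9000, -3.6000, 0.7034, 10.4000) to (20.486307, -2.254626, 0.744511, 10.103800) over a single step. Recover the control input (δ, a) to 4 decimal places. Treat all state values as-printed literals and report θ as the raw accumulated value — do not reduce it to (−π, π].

δ = 0.0671, a = -1.4810

a = (v'−v)/dt = (-0.296200)/0.2 = -1.4810
Δθ = θ'−θ = 0.041111;  (v·dt/L) = 10.4000·0.2/3.4 = 0.611765
tan δ = Δθ·L/(v·dt) = 0.067201  →  δ = 0.0671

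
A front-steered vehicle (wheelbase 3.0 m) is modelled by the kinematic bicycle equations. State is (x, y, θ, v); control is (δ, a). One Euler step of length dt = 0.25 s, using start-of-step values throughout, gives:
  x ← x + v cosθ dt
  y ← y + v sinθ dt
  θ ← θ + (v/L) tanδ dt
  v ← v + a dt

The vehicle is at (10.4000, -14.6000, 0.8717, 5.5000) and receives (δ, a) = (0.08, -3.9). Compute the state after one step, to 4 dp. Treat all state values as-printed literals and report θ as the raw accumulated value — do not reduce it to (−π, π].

x' = 10.4000 + 5.5000·cos(0.8717)·0.25 = 11.2848
y' = -14.6000 + 5.5000·sin(0.8717)·0.25 = -13.5475
θ' = 0.8717 + (5.5000/3.0)·tan(0.08)·0.25 = 0.9084
v' = 5.5000 − 3.9000·0.25 = 4.5250

(11.2848, -13.5475, 0.9084, 4.5250)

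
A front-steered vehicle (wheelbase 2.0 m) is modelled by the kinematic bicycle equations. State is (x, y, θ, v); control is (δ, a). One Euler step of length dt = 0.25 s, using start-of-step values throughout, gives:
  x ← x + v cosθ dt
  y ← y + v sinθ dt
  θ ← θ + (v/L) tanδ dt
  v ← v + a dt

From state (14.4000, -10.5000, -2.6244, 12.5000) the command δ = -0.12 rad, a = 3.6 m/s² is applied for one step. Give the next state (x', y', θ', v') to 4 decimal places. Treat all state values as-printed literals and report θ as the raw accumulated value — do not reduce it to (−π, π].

x' = 14.4000 + 12.5000·cos(-2.6244)·0.25 = 11.6837
y' = -10.5000 + 12.5000·sin(-2.6244)·0.25 = -12.0451
θ' = -2.6244 + (12.5000/2.0)·tan(-0.12)·0.25 = -2.8128
v' = 12.5000 + 3.6000·0.25 = 13.4000

(11.6837, -12.0451, -2.8128, 13.4000)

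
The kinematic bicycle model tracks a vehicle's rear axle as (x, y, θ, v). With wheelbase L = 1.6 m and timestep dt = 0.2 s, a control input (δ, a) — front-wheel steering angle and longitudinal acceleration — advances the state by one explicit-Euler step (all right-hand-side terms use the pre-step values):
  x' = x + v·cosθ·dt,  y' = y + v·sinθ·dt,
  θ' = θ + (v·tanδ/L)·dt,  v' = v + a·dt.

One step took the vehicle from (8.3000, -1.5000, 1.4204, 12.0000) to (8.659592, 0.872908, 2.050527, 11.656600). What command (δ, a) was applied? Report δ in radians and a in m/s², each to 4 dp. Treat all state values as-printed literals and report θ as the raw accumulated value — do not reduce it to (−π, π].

δ = 0.3977, a = -1.7170

a = (v'−v)/dt = (-0.343400)/0.2 = -1.7170
Δθ = θ'−θ = 0.630127;  (v·dt/L) = 12.0000·0.2/1.6 = 1.500000
tan δ = Δθ·L/(v·dt) = 0.420085  →  δ = 0.3977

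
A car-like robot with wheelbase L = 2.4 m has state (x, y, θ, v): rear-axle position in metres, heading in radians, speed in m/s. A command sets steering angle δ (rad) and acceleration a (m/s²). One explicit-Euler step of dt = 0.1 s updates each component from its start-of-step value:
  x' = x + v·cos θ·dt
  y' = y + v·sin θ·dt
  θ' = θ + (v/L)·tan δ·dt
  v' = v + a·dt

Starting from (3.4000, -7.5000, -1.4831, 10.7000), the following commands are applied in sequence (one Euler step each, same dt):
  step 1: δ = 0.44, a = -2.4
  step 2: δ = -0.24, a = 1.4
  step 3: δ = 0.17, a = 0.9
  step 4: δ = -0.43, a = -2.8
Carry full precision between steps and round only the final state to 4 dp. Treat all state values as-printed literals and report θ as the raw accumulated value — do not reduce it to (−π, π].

after step 1 (δ=0.44, a=-2.4): (3.493715, -8.565888, -1.273210, 10.460000)
after step 2 (δ=-0.24, a=1.4): (3.800416, -9.565913, -1.379866, 10.600000)
after step 3 (δ=0.17, a=0.9): (4.001574, -10.606651, -1.304051, 10.690000)
after step 4 (δ=-0.43, a=-2.8): (4.283356, -11.637845, -1.508328, 10.410000)

(4.2834, -11.6378, -1.5083, 10.4100)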